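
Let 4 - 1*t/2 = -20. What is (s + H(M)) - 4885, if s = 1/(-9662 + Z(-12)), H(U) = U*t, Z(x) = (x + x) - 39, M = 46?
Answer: -26033826/9725 ≈ -2677.0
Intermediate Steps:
t = 48 (t = 8 - 2*(-20) = 8 + 40 = 48)
Z(x) = -39 + 2*x (Z(x) = 2*x - 39 = -39 + 2*x)
H(U) = 48*U (H(U) = U*48 = 48*U)
s = -1/9725 (s = 1/(-9662 + (-39 + 2*(-12))) = 1/(-9662 + (-39 - 24)) = 1/(-9662 - 63) = 1/(-9725) = -1/9725 ≈ -0.00010283)
(s + H(M)) - 4885 = (-1/9725 + 48*46) - 4885 = (-1/9725 + 2208) - 4885 = 21472799/9725 - 4885 = -26033826/9725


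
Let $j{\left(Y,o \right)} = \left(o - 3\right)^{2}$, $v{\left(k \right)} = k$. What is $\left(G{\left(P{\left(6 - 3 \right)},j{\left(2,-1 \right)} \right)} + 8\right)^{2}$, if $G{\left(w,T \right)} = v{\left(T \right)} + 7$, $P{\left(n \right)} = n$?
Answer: $961$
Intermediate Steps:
$j{\left(Y,o \right)} = \left(-3 + o\right)^{2}$
$G{\left(w,T \right)} = 7 + T$ ($G{\left(w,T \right)} = T + 7 = 7 + T$)
$\left(G{\left(P{\left(6 - 3 \right)},j{\left(2,-1 \right)} \right)} + 8\right)^{2} = \left(\left(7 + \left(-3 - 1\right)^{2}\right) + 8\right)^{2} = \left(\left(7 + \left(-4\right)^{2}\right) + 8\right)^{2} = \left(\left(7 + 16\right) + 8\right)^{2} = \left(23 + 8\right)^{2} = 31^{2} = 961$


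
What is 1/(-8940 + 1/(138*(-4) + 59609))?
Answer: -59057/527969579 ≈ -0.00011186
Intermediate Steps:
1/(-8940 + 1/(138*(-4) + 59609)) = 1/(-8940 + 1/(-552 + 59609)) = 1/(-8940 + 1/59057) = 1/(-527969579/59057) = -59057/527969579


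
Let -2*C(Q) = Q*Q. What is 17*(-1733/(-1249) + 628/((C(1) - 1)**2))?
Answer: 53602445/11241 ≈ 4768.5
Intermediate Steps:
C(Q) = -Q**2/2 (C(Q) = -Q*Q/2 = -Q**2/2)
17*(-1733/(-1249) + 628/((C(1) - 1)**2)) = 17*(-1733/(-1249) + 628/((-1/2*1**2 - 1)**2)) = 17*(-1733*(-1/1249) + 628/((-1/2*1 - 1)**2)) = 17*(1733/1249 + 628/((-1/2 - 1)**2)) = 17*(1733/1249 + 628/((-3/2)**2)) = 17*(1733/1249 + 628/(9/4)) = 17*(1733/1249 + 628*(4/9)) = 17*(1733/1249 + 2512/9) = 17*(3153085/11241) = 53602445/11241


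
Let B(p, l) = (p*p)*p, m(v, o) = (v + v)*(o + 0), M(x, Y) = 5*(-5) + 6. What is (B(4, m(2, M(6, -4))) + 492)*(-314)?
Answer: -174584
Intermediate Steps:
M(x, Y) = -19 (M(x, Y) = -25 + 6 = -19)
m(v, o) = 2*o*v (m(v, o) = (2*v)*o = 2*o*v)
B(p, l) = p**3 (B(p, l) = p**2*p = p**3)
(B(4, m(2, M(6, -4))) + 492)*(-314) = (4**3 + 492)*(-314) = (64 + 492)*(-314) = 556*(-314) = -174584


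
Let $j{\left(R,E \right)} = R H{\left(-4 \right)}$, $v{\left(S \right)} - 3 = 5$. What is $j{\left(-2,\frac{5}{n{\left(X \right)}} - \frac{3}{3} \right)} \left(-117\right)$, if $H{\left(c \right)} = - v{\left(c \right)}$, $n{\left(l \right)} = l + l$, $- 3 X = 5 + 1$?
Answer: $-1872$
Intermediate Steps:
$X = -2$ ($X = - \frac{5 + 1}{3} = \left(- \frac{1}{3}\right) 6 = -2$)
$v{\left(S \right)} = 8$ ($v{\left(S \right)} = 3 + 5 = 8$)
$n{\left(l \right)} = 2 l$
$H{\left(c \right)} = -8$ ($H{\left(c \right)} = \left(-1\right) 8 = -8$)
$j{\left(R,E \right)} = - 8 R$ ($j{\left(R,E \right)} = R \left(-8\right) = - 8 R$)
$j{\left(-2,\frac{5}{n{\left(X \right)}} - \frac{3}{3} \right)} \left(-117\right) = \left(-8\right) \left(-2\right) \left(-117\right) = 16 \left(-117\right) = -1872$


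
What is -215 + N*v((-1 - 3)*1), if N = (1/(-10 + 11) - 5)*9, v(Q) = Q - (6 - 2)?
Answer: 73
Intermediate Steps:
v(Q) = -4 + Q (v(Q) = Q - 1*4 = Q - 4 = -4 + Q)
N = -36 (N = (1/1 - 5)*9 = (1 - 5)*9 = -4*9 = -36)
-215 + N*v((-1 - 3)*1) = -215 - 36*(-4 + (-1 - 3)*1) = -215 - 36*(-4 - 4*1) = -215 - 36*(-4 - 4) = -215 - 36*(-8) = -215 + 288 = 73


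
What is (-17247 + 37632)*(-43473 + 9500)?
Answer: -692539605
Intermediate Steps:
(-17247 + 37632)*(-43473 + 9500) = 20385*(-33973) = -692539605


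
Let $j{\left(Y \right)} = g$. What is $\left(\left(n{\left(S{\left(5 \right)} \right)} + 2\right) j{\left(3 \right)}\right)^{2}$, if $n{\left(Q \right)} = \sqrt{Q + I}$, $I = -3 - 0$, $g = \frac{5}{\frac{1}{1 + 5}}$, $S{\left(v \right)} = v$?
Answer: $5400 + 3600 \sqrt{2} \approx 10491.0$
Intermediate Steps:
$g = 30$ ($g = \frac{5}{\frac{1}{6}} = 5 \frac{1}{\frac{1}{6}} = 5 \cdot 6 = 30$)
$j{\left(Y \right)} = 30$
$I = -3$ ($I = -3 + 0 = -3$)
$n{\left(Q \right)} = \sqrt{-3 + Q}$ ($n{\left(Q \right)} = \sqrt{Q - 3} = \sqrt{-3 + Q}$)
$\left(\left(n{\left(S{\left(5 \right)} \right)} + 2\right) j{\left(3 \right)}\right)^{2} = \left(\left(\sqrt{-3 + 5} + 2\right) 30\right)^{2} = \left(\left(\sqrt{2} + 2\right) 30\right)^{2} = \left(\left(2 + \sqrt{2}\right) 30\right)^{2} = \left(60 + 30 \sqrt{2}\right)^{2}$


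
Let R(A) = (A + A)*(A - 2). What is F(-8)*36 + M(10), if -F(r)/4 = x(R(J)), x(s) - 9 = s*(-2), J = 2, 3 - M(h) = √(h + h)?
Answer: -1293 - 2*√5 ≈ -1297.5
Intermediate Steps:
M(h) = 3 - √2*√h (M(h) = 3 - √(h + h) = 3 - √(2*h) = 3 - √2*√h)
R(A) = 2*A*(-2 + A) (R(A) = (2*A)*(-2 + A) = 2*A*(-2 + A))
x(s) = 9 - 2*s (x(s) = 9 + s*(-2) = 9 - 2*s)
F(r) = -36 (F(r) = -4*(9 - 4*2*(-2 + 2)) = -4*(9 - 4*2*0) = -4*(9 - 2*0) = -4*(9 + 0) = -4*9 = -36)
F(-8)*36 + M(10) = -36*36 + (3 - √2*√10) = -1296 + (3 - 2*√5) = -1293 - 2*√5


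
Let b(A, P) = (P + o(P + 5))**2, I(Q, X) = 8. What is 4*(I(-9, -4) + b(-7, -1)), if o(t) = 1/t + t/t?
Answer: 129/4 ≈ 32.250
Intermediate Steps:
o(t) = 1 + 1/t (o(t) = 1/t + 1 = 1 + 1/t)
b(A, P) = (P + (6 + P)/(5 + P))**2 (b(A, P) = (P + (1 + (P + 5))/(P + 5))**2 = (P + (1 + (5 + P))/(5 + P))**2 = (P + (6 + P)/(5 + P))**2)
4*(I(-9, -4) + b(-7, -1)) = 4*(8 + (6 - 1 - (5 - 1))**2/(5 - 1)**2) = 4*(8 + (6 - 1 - 1*4)**2/4**2) = 4*(8 + (6 - 1 - 4)**2/16) = 4*(8 + (1/16)*1**2) = 4*(8 + (1/16)*1) = 4*(8 + 1/16) = 4*(129/16) = 129/4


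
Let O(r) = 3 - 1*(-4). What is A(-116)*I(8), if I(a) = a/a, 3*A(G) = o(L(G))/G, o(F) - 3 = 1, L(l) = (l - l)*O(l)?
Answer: -1/87 ≈ -0.011494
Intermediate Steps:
O(r) = 7 (O(r) = 3 + 4 = 7)
L(l) = 0 (L(l) = (l - l)*7 = 0*7 = 0)
o(F) = 4 (o(F) = 3 + 1 = 4)
A(G) = 4/(3*G) (A(G) = (4/G)/3 = 4/(3*G))
I(a) = 1
A(-116)*I(8) = ((4/3)/(-116))*1 = ((4/3)*(-1/116))*1 = -1/87*1 = -1/87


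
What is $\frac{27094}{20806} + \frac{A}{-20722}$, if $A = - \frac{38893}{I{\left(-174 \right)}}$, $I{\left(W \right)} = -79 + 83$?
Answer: $\frac{1527487615}{862283864} \approx 1.7714$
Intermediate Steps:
$I{\left(W \right)} = 4$
$A = - \frac{38893}{4} \approx -9723.3$
$\frac{27094}{20806} + \frac{A}{-20722} = \frac{27094}{20806} - \frac{38893}{4 \left(-20722\right)} = 27094 \cdot \frac{1}{20806} - - \frac{38893}{82888} = \frac{13547}{10403} + \frac{38893}{82888} = \frac{1527487615}{862283864}$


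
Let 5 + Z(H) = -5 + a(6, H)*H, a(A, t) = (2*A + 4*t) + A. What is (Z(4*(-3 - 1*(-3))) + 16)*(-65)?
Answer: -390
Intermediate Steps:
a(A, t) = 3*A + 4*t
Z(H) = -10 + H*(18 + 4*H) (Z(H) = -5 + (-5 + (3*6 + 4*H)*H) = -5 + (-5 + (18 + 4*H)*H) = -5 + (-5 + H*(18 + 4*H)) = -10 + H*(18 + 4*H))
(Z(4*(-3 - 1*(-3))) + 16)*(-65) = ((-10 + 2*(4*(-3 - 1*(-3)))*(9 + 2*(4*(-3 - 1*(-3))))) + 16)*(-65) = ((-10 + 2*(4*(-3 + 3))*(9 + 2*(4*(-3 + 3)))) + 16)*(-65) = ((-10 + 2*(4*0)*(9 + 2*(4*0))) + 16)*(-65) = ((-10 + 2*0*(9 + 2*0)) + 16)*(-65) = ((-10 + 2*0*(9 + 0)) + 16)*(-65) = ((-10 + 2*0*9) + 16)*(-65) = ((-10 + 0) + 16)*(-65) = (-10 + 16)*(-65) = 6*(-65) = -390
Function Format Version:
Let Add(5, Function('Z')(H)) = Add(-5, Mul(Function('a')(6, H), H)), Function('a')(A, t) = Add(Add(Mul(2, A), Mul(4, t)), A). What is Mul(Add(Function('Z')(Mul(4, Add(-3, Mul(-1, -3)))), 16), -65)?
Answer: -390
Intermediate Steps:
Function('a')(A, t) = Add(Mul(3, A), Mul(4, t))
Function('Z')(H) = Add(-10, Mul(H, Add(18, Mul(4, H)))) (Function('Z')(H) = Add(-5, Add(-5, Mul(Add(Mul(3, 6), Mul(4, H)), H))) = Add(-5, Add(-5, Mul(Add(18, Mul(4, H)), H))) = Add(-5, Add(-5, Mul(H, Add(18, Mul(4, H))))) = Add(-10, Mul(H, Add(18, Mul(4, H)))))
Mul(Add(Function('Z')(Mul(4, Add(-3, Mul(-1, -3)))), 16), -65) = Mul(Add(Add(-10, Mul(2, Mul(4, Add(-3, Mul(-1, -3))), Add(9, Mul(2, Mul(4, Add(-3, Mul(-1, -3))))))), 16), -65) = Mul(Add(Add(-10, Mul(2, Mul(4, Add(-3, 3)), Add(9, Mul(2, Mul(4, Add(-3, 3)))))), 16), -65) = Mul(Add(Add(-10, Mul(2, Mul(4, 0), Add(9, Mul(2, Mul(4, 0))))), 16), -65) = Mul(Add(Add(-10, Mul(2, 0, Add(9, Mul(2, 0)))), 16), -65) = Mul(Add(Add(-10, Mul(2, 0, Add(9, 0))), 16), -65) = Mul(Add(Add(-10, Mul(2, 0, 9)), 16), -65) = Mul(Add(Add(-10, 0), 16), -65) = Mul(Add(-10, 16), -65) = Mul(6, -65) = -390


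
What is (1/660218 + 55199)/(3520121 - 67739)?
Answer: 36443373383/2279324739276 ≈ 0.015989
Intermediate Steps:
(1/660218 + 55199)/(3520121 - 67739) = (1/660218 + 55199)/3452382 = (36443373383/660218)*(1/3452382) = 36443373383/2279324739276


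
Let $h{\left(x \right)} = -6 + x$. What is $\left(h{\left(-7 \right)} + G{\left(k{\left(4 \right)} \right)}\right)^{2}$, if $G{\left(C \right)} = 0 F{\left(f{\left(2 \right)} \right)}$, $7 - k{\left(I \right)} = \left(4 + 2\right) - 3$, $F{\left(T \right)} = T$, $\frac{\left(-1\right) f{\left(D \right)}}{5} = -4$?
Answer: $169$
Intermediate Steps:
$f{\left(D \right)} = 20$ ($f{\left(D \right)} = \left(-5\right) \left(-4\right) = 20$)
$k{\left(I \right)} = 4$ ($k{\left(I \right)} = 7 - \left(\left(4 + 2\right) - 3\right) = 7 - \left(6 - 3\right) = 7 - 3 = 4$)
$G{\left(C \right)} = 0$ ($G{\left(C \right)} = 0 \cdot 20 = 0$)
$\left(h{\left(-7 \right)} + G{\left(k{\left(4 \right)} \right)}\right)^{2} = \left(\left(-6 - 7\right) + 0\right)^{2} = \left(-13 + 0\right)^{2} = \left(-13\right)^{2} = 169$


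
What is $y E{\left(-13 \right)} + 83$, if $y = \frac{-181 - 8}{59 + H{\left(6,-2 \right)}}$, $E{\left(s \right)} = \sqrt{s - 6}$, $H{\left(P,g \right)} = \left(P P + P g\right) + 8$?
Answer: $83 - \frac{27 i \sqrt{19}}{13} \approx 83.0 - 9.0531 i$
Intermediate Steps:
$H{\left(P,g \right)} = 8 + P^{2} + P g$ ($H{\left(P,g \right)} = \left(P^{2} + P g\right) + 8 = 8 + P^{2} + P g$)
$E{\left(s \right)} = \sqrt{-6 + s}$
$y = - \frac{27}{13}$ ($y = \frac{-181 - 8}{59 + \left(8 + 6^{2} + 6 \left(-2\right)\right)} = - \frac{189}{59 + \left(8 + 36 - 12\right)} = - \frac{189}{59 + 32} = - \frac{189}{91} = \left(-189\right) \frac{1}{91} = - \frac{27}{13} \approx -2.0769$)
$y E{\left(-13 \right)} + 83 = - \frac{27 \sqrt{-6 - 13}}{13} + 83 = - \frac{27 \sqrt{-19}}{13} + 83 = - \frac{27 i \sqrt{19}}{13} + 83 = 83 - \frac{27 i \sqrt{19}}{13}$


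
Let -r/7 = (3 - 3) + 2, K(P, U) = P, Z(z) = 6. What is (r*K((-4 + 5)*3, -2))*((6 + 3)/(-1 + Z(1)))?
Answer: -378/5 ≈ -75.600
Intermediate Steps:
r = -14 (r = -7*((3 - 3) + 2) = -7*(0 + 2) = -7*2 = -14)
(r*K((-4 + 5)*3, -2))*((6 + 3)/(-1 + Z(1))) = (-14*(-4 + 5)*3)*((6 + 3)/(-1 + 6)) = (-14*3)*(9/5) = (-14*3)*(9*(⅕)) = -42*9/5 = -378/5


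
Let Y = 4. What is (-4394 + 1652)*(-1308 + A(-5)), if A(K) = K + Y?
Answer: 3589278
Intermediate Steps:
A(K) = 4 + K (A(K) = K + 4 = 4 + K)
(-4394 + 1652)*(-1308 + A(-5)) = (-4394 + 1652)*(-1308 + (4 - 5)) = -2742*(-1308 - 1) = -2742*(-1309) = 3589278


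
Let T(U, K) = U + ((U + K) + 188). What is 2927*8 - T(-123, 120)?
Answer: 23354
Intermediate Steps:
T(U, K) = 188 + K + 2*U (T(U, K) = U + ((K + U) + 188) = U + (188 + K + U) = 188 + K + 2*U)
2927*8 - T(-123, 120) = 2927*8 - (188 + 120 + 2*(-123)) = 23416 - (188 + 120 - 246) = 23416 - 1*62 = 23416 - 62 = 23354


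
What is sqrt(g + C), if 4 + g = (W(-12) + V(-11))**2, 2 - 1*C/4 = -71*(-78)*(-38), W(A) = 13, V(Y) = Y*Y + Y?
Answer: sqrt(856909) ≈ 925.69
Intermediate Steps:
V(Y) = Y + Y**2 (V(Y) = Y**2 + Y = Y + Y**2)
C = 841784 (C = 8 - 4*(-71*(-78))*(-38) = 8 - 22152*(-38) = 8 - 4*(-210444) = 8 + 841776 = 841784)
g = 15125 (g = -4 + (13 - 11*(1 - 11))**2 = -4 + (13 - 11*(-10))**2 = -4 + (13 + 110)**2 = -4 + 123**2 = -4 + 15129 = 15125)
sqrt(g + C) = sqrt(15125 + 841784) = sqrt(856909)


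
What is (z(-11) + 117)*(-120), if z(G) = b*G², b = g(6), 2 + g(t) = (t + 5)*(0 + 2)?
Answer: -304440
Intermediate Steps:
g(t) = 8 + 2*t (g(t) = -2 + (t + 5)*(0 + 2) = -2 + (5 + t)*2 = -2 + (10 + 2*t) = 8 + 2*t)
b = 20 (b = 8 + 2*6 = 8 + 12 = 20)
z(G) = 20*G²
(z(-11) + 117)*(-120) = (20*(-11)² + 117)*(-120) = (20*121 + 117)*(-120) = (2420 + 117)*(-120) = 2537*(-120) = -304440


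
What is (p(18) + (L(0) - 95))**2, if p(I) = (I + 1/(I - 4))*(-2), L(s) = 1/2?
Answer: 3345241/196 ≈ 17068.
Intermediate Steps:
L(s) = 1/2
p(I) = -2*I - 2/(-4 + I) (p(I) = (I + 1/(-4 + I))*(-2) = -2*I - 2/(-4 + I))
(p(18) + (L(0) - 95))**2 = (2*(-1 - 1*18**2 + 4*18)/(-4 + 18) + (1/2 - 95))**2 = (2*(-1 - 1*324 + 72)/14 - 189/2)**2 = (2*(1/14)*(-1 - 324 + 72) - 189/2)**2 = (2*(1/14)*(-253) - 189/2)**2 = (-253/7 - 189/2)**2 = (-1829/14)**2 = 3345241/196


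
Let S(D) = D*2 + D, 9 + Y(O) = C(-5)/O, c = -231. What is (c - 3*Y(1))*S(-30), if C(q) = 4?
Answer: 19440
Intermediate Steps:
Y(O) = -9 + 4/O
S(D) = 3*D (S(D) = 2*D + D = 3*D)
(c - 3*Y(1))*S(-30) = (-231 - 3*(-9 + 4/1))*(3*(-30)) = (-231 - 3*(-9 + 4*1))*(-90) = (-231 - 3*(-9 + 4))*(-90) = (-231 - 3*(-5))*(-90) = (-231 + 15)*(-90) = -216*(-90) = 19440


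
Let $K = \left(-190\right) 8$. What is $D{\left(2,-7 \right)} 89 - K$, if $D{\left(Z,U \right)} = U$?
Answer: $897$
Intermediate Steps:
$K = -1520$
$D{\left(2,-7 \right)} 89 - K = \left(-7\right) 89 - -1520 = -623 + 1520 = 897$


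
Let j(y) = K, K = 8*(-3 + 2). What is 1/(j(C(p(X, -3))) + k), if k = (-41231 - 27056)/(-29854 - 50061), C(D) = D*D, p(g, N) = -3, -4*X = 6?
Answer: -79915/571033 ≈ -0.13995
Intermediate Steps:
X = -3/2 (X = -1/4*6 = -3/2 ≈ -1.5000)
C(D) = D**2
K = -8 (K = 8*(-1) = -8)
j(y) = -8
k = 68287/79915 (k = -68287/(-79915) = -68287*(-1/79915) = 68287/79915 ≈ 0.85450)
1/(j(C(p(X, -3))) + k) = 1/(-8 + 68287/79915) = 1/(-571033/79915) = -79915/571033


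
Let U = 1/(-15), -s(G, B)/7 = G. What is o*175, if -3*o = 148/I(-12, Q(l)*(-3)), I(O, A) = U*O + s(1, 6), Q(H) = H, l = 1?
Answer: 129500/93 ≈ 1392.5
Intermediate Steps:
s(G, B) = -7*G
U = -1/15 ≈ -0.066667
I(O, A) = -7 - O/15 (I(O, A) = -O/15 - 7*1 = -O/15 - 7 = -7 - O/15)
o = 740/93 (o = -148/(3*(-7 - 1/15*(-12))) = -148/(3*(-7 + ⅘)) = -148/(3*(-31/5)) = -148*(-5)/(3*31) = -⅓*(-740/31) = 740/93 ≈ 7.9570)
o*175 = (740/93)*175 = 129500/93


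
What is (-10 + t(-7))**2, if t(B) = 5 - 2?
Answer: 49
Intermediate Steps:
t(B) = 3
(-10 + t(-7))**2 = (-10 + 3)**2 = (-7)**2 = 49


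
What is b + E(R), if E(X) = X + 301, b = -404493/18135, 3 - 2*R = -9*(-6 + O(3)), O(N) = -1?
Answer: 1503364/6045 ≈ 248.70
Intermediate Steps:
R = -30 (R = 3/2 - (-9)*(-6 - 1)/2 = 3/2 - (-9)*(-7)/2 = 3/2 - ½*63 = 3/2 - 63/2 = -30)
b = -134831/6045 (b = -404493*1/18135 = -134831/6045 ≈ -22.305)
E(X) = 301 + X
b + E(R) = -134831/6045 + (301 - 30) = -134831/6045 + 271 = 1503364/6045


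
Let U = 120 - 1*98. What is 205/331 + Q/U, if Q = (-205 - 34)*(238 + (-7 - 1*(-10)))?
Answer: -19060759/7282 ≈ -2617.5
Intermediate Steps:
U = 22 (U = 120 - 98 = 22)
Q = -57599 (Q = -239*(238 + (-7 + 10)) = -239*(238 + 3) = -239*241 = -57599)
205/331 + Q/U = 205/331 - 57599/22 = -19060759/7282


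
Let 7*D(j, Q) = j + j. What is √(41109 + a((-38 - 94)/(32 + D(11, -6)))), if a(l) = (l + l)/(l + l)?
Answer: √41110 ≈ 202.76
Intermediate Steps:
D(j, Q) = 2*j/7 (D(j, Q) = (j + j)/7 = (2*j)/7 = 2*j/7)
a(l) = 1 (a(l) = (2*l)/((2*l)) = (2*l)*(1/(2*l)) = 1)
√(41109 + a((-38 - 94)/(32 + D(11, -6)))) = √(41109 + 1) = √41110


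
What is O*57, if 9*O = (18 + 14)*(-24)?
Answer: -4864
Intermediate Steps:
O = -256/3 (O = ((18 + 14)*(-24))/9 = (32*(-24))/9 = (1/9)*(-768) = -256/3 ≈ -85.333)
O*57 = -256/3*57 = -4864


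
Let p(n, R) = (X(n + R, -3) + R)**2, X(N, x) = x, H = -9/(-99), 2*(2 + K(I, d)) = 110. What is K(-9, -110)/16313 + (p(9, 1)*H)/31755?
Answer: 1688947/518019315 ≈ 0.0032604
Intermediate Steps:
K(I, d) = 53 (K(I, d) = -2 + (1/2)*110 = -2 + 55 = 53)
H = 1/11 (H = -9*(-1/99) = 1/11 ≈ 0.090909)
p(n, R) = (-3 + R)**2
K(-9, -110)/16313 + (p(9, 1)*H)/31755 = 53/16313 + ((-3 + 1)**2*(1/11))/31755 = 53*(1/16313) + ((-2)**2*(1/11))*(1/31755) = 53/16313 + (4*(1/11))*(1/31755) = 53/16313 + (4/11)*(1/31755) = 53/16313 + 4/349305 = 1688947/518019315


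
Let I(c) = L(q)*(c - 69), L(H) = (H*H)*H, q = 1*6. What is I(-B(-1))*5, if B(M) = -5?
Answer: -69120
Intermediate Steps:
q = 6
L(H) = H**3 (L(H) = H**2*H = H**3)
I(c) = -14904 + 216*c (I(c) = 6**3*(c - 69) = 216*(-69 + c) = -14904 + 216*c)
I(-B(-1))*5 = (-14904 + 216*(-1*(-5)))*5 = (-14904 + 216*5)*5 = (-14904 + 1080)*5 = -13824*5 = -69120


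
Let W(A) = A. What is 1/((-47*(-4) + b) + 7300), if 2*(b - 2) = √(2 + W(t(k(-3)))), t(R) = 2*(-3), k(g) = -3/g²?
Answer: 7490/56100101 - I/56100101 ≈ 0.00013351 - 1.7825e-8*I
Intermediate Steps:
k(g) = -3/g²
t(R) = -6
b = 2 + I (b = 2 + √(2 - 6)/2 = 2 + √(-4)/2 = 2 + (2*I)/2 = 2 + I ≈ 2.0 + 1.0*I)
1/((-47*(-4) + b) + 7300) = 1/((-47*(-4) + (2 + I)) + 7300) = 1/((188 + (2 + I)) + 7300) = 1/((190 + I) + 7300) = 1/(7490 + I) = (7490 - I)/56100101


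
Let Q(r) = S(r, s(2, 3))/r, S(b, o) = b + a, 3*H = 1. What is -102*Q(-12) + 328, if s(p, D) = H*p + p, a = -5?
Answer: 367/2 ≈ 183.50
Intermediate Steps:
H = ⅓ (H = (⅓)*1 = ⅓ ≈ 0.33333)
s(p, D) = 4*p/3 (s(p, D) = p/3 + p = 4*p/3)
S(b, o) = -5 + b (S(b, o) = b - 5 = -5 + b)
Q(r) = (-5 + r)/r
-102*Q(-12) + 328 = -102*(-5 - 12)/(-12) + 328 = -(-17)*(-17)/2 + 328 = -102*17/12 + 328 = -289/2 + 328 = 367/2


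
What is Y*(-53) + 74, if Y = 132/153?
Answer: 1442/51 ≈ 28.275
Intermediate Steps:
Y = 44/51 (Y = 132*(1/153) = 44/51 ≈ 0.86275)
Y*(-53) + 74 = (44/51)*(-53) + 74 = -2332/51 + 74 = 1442/51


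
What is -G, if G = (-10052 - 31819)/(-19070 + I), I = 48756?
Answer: 41871/29686 ≈ 1.4105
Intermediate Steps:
G = -41871/29686 (G = (-10052 - 31819)/(-19070 + 48756) = -41871/29686 ≈ -1.4105)
-G = -1*(-41871/29686) = 41871/29686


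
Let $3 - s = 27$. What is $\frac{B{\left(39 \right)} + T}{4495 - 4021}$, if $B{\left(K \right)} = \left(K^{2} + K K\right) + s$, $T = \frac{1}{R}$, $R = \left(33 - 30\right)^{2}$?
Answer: $\frac{27163}{4266} \approx 6.3673$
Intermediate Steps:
$s = -24$ ($s = 3 - 27 = -24$)
$R = 9$ ($R = 3^{2} = 9$)
$T = \frac{1}{9} \approx 0.11111$
$B{\left(K \right)} = -24 + 2 K^{2}$ ($B{\left(K \right)} = \left(K^{2} + K K\right) - 24 = \left(K^{2} + K^{2}\right) - 24 = 2 K^{2} - 24 = -24 + 2 K^{2}$)
$\frac{B{\left(39 \right)} + T}{4495 - 4021} = \frac{\left(-24 + 2 \cdot 39^{2}\right) + \frac{1}{9}}{4495 - 4021} = \frac{\left(-24 + 2 \cdot 1521\right) + \frac{1}{9}}{474} = \left(\left(-24 + 3042\right) + \frac{1}{9}\right) \frac{1}{474} = \left(3018 + \frac{1}{9}\right) \frac{1}{474} = \frac{27163}{9} \cdot \frac{1}{474} = \frac{27163}{4266}$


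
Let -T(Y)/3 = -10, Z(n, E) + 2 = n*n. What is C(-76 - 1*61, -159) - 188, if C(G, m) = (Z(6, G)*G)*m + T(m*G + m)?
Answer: 740464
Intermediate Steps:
Z(n, E) = -2 + n² (Z(n, E) = -2 + n*n = -2 + n²)
T(Y) = 30 (T(Y) = -3*(-10) = 30)
C(G, m) = 30 + 34*G*m (C(G, m) = ((-2 + 6²)*G)*m + 30 = ((-2 + 36)*G)*m + 30 = (34*G)*m + 30 = 34*G*m + 30 = 30 + 34*G*m)
C(-76 - 1*61, -159) - 188 = (30 + 34*(-76 - 1*61)*(-159)) - 188 = (30 + 34*(-76 - 61)*(-159)) - 188 = (30 + 34*(-137)*(-159)) - 188 = (30 + 740622) - 188 = 740652 - 188 = 740464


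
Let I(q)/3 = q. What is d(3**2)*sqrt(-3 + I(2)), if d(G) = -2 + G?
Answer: 7*sqrt(3) ≈ 12.124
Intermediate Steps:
I(q) = 3*q
d(3**2)*sqrt(-3 + I(2)) = (-2 + 3**2)*sqrt(-3 + 3*2) = (-2 + 9)*sqrt(-3 + 6) = 7*sqrt(3)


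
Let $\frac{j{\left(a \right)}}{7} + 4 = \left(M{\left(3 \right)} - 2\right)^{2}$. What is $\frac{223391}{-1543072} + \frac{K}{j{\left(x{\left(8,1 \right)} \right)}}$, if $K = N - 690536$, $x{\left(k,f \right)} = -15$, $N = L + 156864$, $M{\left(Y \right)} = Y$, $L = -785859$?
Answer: $\frac{2036126648021}{32404512} \approx 62835.0$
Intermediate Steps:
$N = -628995$ ($N = -785859 + 156864 = -628995$)
$K = -1319531$ ($K = -628995 - 690536 = -1319531$)
$j{\left(a \right)} = -21$ ($j{\left(a \right)} = -28 + 7 \left(3 - 2\right)^{2} = -28 + 7 \cdot 1^{2} = -28 + 7 \cdot 1 = -28 + 7 = -21$)
$\frac{223391}{-1543072} + \frac{K}{j{\left(x{\left(8,1 \right)} \right)}} = \frac{223391}{-1543072} - \frac{1319531}{-21} = 223391 \left(- \frac{1}{1543072}\right) - - \frac{1319531}{21} = - \frac{223391}{1543072} + \frac{1319531}{21} = \frac{2036126648021}{32404512}$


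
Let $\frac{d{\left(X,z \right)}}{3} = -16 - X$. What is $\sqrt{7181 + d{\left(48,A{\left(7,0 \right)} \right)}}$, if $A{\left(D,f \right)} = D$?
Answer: $\sqrt{6989} \approx 83.6$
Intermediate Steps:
$d{\left(X,z \right)} = -48 - 3 X$ ($d{\left(X,z \right)} = 3 \left(-16 - X\right) = -48 - 3 X$)
$\sqrt{7181 + d{\left(48,A{\left(7,0 \right)} \right)}} = \sqrt{7181 - 192} = \sqrt{6989}$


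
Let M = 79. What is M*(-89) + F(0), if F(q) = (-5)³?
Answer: -7156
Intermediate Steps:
F(q) = -125
M*(-89) + F(0) = 79*(-89) - 125 = -7031 - 125 = -7156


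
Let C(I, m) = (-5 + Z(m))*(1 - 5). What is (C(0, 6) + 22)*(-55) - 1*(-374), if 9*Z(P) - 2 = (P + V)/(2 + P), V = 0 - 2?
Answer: -16874/9 ≈ -1874.9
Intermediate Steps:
V = -2
Z(P) = 2/9 + (-2 + P)/(9*(2 + P)) (Z(P) = 2/9 + ((P - 2)/(2 + P))/9 = 2/9 + ((-2 + P)/(2 + P))/9 = 2/9 + (-2 + P)/(9*(2 + P)))
C(I, m) = 20 - 4*(2 + 3*m)/(9*(2 + m)) (C(I, m) = (-5 + (2 + 3*m)/(9*(2 + m)))*(1 - 5) = (-5 + (2 + 3*m)/(9*(2 + m)))*(-4) = 20 - 4*(2 + 3*m)/(9*(2 + m)))
(C(0, 6) + 22)*(-55) - 1*(-374) = (8*(44 + 21*6)/(9*(2 + 6)) + 22)*(-55) - 1*(-374) = ((8/9)*(44 + 126)/8 + 22)*(-55) + 374 = ((8/9)*(⅛)*170 + 22)*(-55) + 374 = (170/9 + 22)*(-55) + 374 = (368/9)*(-55) + 374 = -20240/9 + 374 = -16874/9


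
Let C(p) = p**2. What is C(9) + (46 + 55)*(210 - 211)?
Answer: -20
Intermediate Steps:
C(9) + (46 + 55)*(210 - 211) = 9**2 + (46 + 55)*(210 - 211) = 81 + 101*(-1) = 81 - 101 = -20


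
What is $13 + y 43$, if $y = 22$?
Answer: $959$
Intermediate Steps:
$13 + y 43 = 13 + 22 \cdot 43 = 13 + 946 = 959$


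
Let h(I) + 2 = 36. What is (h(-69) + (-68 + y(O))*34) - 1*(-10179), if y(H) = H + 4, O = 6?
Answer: 8241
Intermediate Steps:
h(I) = 34 (h(I) = -2 + 36 = 34)
y(H) = 4 + H
(h(-69) + (-68 + y(O))*34) - 1*(-10179) = (34 + (-68 + (4 + 6))*34) - 1*(-10179) = (34 + (-68 + 10)*34) + 10179 = (34 - 58*34) + 10179 = (34 - 1972) + 10179 = -1938 + 10179 = 8241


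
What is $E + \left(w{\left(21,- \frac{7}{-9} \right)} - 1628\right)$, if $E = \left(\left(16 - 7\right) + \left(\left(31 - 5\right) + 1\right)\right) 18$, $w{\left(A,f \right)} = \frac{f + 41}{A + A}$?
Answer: $- \frac{185032}{189} \approx -979.0$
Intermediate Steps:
$w{\left(A,f \right)} = \frac{41 + f}{2 A}$
$E = 648$ ($E = \left(9 + \left(26 + 1\right)\right) 18 = \left(9 + 27\right) 18 = 36 \cdot 18 = 648$)
$E + \left(w{\left(21,- \frac{7}{-9} \right)} - 1628\right) = 648 - \left(1628 - \frac{41 - \frac{7}{-9}}{2 \cdot 21}\right) = 648 - \left(1628 - \frac{41 - - \frac{7}{9}}{42}\right) = 648 - \left(1628 - \frac{41 + \frac{7}{9}}{42}\right) = 648 - \left(1628 - \frac{188}{189}\right) = 648 + \left(\frac{188}{189} - 1628\right) = 648 - \frac{307504}{189} = - \frac{185032}{189}$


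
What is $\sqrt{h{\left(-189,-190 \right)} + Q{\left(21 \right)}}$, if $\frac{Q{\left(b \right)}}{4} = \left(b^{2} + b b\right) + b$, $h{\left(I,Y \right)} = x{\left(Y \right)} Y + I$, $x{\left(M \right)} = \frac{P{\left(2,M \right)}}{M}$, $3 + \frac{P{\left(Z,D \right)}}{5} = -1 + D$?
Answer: $\sqrt{2453} \approx 49.528$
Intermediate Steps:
$P{\left(Z,D \right)} = -20 + 5 D$ ($P{\left(Z,D \right)} = -15 + 5 \left(-1 + D\right) = -15 + \left(-5 + 5 D\right) = -20 + 5 D$)
$x{\left(M \right)} = \frac{-20 + 5 M}{M}$
$h{\left(I,Y \right)} = I + Y \left(5 - \frac{20}{Y}\right)$ ($h{\left(I,Y \right)} = \left(5 - \frac{20}{Y}\right) Y + I = Y \left(5 - \frac{20}{Y}\right) + I = I + Y \left(5 - \frac{20}{Y}\right)$)
$Q{\left(b \right)} = 4 b + 8 b^{2}$ ($Q{\left(b \right)} = 4 \left(\left(b^{2} + b b\right) + b\right) = 4 \left(\left(b^{2} + b^{2}\right) + b\right) = 4 \left(2 b^{2} + b\right) = 4 \left(b + 2 b^{2}\right) = 4 b + 8 b^{2}$)
$\sqrt{h{\left(-189,-190 \right)} + Q{\left(21 \right)}} = \sqrt{\left(-20 - 189 + 5 \left(-190\right)\right) + 4 \cdot 21 \left(1 + 2 \cdot 21\right)} = \sqrt{\left(-20 - 189 - 950\right) + 4 \cdot 21 \left(1 + 42\right)} = \sqrt{-1159 + 4 \cdot 21 \cdot 43} = \sqrt{-1159 + 3612} = \sqrt{2453}$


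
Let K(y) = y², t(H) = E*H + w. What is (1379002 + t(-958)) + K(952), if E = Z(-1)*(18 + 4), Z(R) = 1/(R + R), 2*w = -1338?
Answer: 2295175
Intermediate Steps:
w = -669 (w = (½)*(-1338) = -669)
Z(R) = 1/(2*R)
E = -11 (E = ((½)/(-1))*(18 + 4) = ((½)*(-1))*22 = -½*22 = -11)
t(H) = -669 - 11*H (t(H) = -11*H - 669 = -669 - 11*H)
(1379002 + t(-958)) + K(952) = (1379002 + (-669 - 11*(-958))) + 952² = (1379002 + (-669 + 10538)) + 906304 = (1379002 + 9869) + 906304 = 1388871 + 906304 = 2295175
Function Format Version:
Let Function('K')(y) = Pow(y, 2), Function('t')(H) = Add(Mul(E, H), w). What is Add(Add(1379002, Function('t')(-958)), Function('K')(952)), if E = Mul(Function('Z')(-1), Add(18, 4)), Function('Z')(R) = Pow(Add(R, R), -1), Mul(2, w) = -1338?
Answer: 2295175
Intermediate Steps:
w = -669 (w = Mul(Rational(1, 2), -1338) = -669)
Function('Z')(R) = Mul(Rational(1, 2), Pow(R, -1)) (Function('Z')(R) = Pow(Mul(2, R), -1) = Mul(Rational(1, 2), Pow(R, -1)))
E = -11 (E = Mul(Mul(Rational(1, 2), Pow(-1, -1)), Add(18, 4)) = Mul(Mul(Rational(1, 2), -1), 22) = Mul(Rational(-1, 2), 22) = -11)
Function('t')(H) = Add(-669, Mul(-11, H)) (Function('t')(H) = Add(Mul(-11, H), -669) = Add(-669, Mul(-11, H)))
Add(Add(1379002, Function('t')(-958)), Function('K')(952)) = Add(Add(1379002, Add(-669, Mul(-11, -958))), Pow(952, 2)) = Add(Add(1379002, Add(-669, 10538)), 906304) = Add(Add(1379002, 9869), 906304) = Add(1388871, 906304) = 2295175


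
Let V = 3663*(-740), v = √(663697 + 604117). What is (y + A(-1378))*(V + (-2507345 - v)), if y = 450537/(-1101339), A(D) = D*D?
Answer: -46043907817324355/4647 - 8824112047*√1267814/4647 ≈ -9.9105e+12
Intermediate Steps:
v = √1267814 ≈ 1126.0
V = -2710620
A(D) = D²
y = -1901/4647 (y = 450537*(-1/1101339) = -1901/4647 ≈ -0.40908)
(y + A(-1378))*(V + (-2507345 - v)) = (-1901/4647 + (-1378)²)*(-2710620 + (-2507345 - √1267814)) = (-1901/4647 + 1898884)*(-5217965 - √1267814) = 8824112047*(-5217965 - √1267814)/4647 = -46043907817324355/4647 - 8824112047*√1267814/4647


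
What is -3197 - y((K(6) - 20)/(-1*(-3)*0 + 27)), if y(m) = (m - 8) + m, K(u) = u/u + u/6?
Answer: -9563/3 ≈ -3187.7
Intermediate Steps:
K(u) = 1 + u/6 (K(u) = 1 + u*(⅙) = 1 + u/6)
y(m) = -8 + 2*m (y(m) = (-8 + m) + m = -8 + 2*m)
-3197 - y((K(6) - 20)/(-1*(-3)*0 + 27)) = -3197 - (-8 + 2*(((1 + (⅙)*6) - 20)/(-1*(-3)*0 + 27))) = -3197 - (-8 + 2*(((1 + 1) - 20)/(3*0 + 27))) = -3197 - (-8 + 2*((2 - 20)/(0 + 27))) = -3197 - (-8 + 2*(-18/27)) = -3197 - (-8 + 2*(-18*1/27)) = -3197 - (-8 + 2*(-⅔)) = -3197 - (-8 - 4/3) = -3197 - 1*(-28/3) = -3197 + 28/3 = -9563/3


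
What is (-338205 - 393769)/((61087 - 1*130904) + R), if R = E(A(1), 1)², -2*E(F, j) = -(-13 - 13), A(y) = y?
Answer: 365987/34824 ≈ 10.510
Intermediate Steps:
E(F, j) = -13 (E(F, j) = -(-1)*(-13 - 13)/2 = -(-1)*(-26)/2 = -½*26 = -13)
R = 169 (R = (-13)² = 169)
(-338205 - 393769)/((61087 - 1*130904) + R) = (-338205 - 393769)/((61087 - 1*130904) + 169) = -731974/((61087 - 130904) + 169) = -731974/(-69817 + 169) = -731974/(-69648) = -731974*(-1/69648) = 365987/34824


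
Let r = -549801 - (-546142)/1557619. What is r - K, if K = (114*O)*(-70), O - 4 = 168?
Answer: 1281545596963/1557619 ≈ 8.2276e+5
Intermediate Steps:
O = 172 (O = 4 + 168 = 172)
r = -856379937677/1557619 (r = -549801 - (-546142)/1557619 = -549801 - 1*(-546142/1557619) = -549801 + 546142/1557619 = -856379937677/1557619 ≈ -5.4980e+5)
K = -1372560 (K = (114*172)*(-70) = 19608*(-70) = -1372560)
r - K = -856379937677/1557619 - 1*(-1372560) = -856379937677/1557619 + 1372560 = 1281545596963/1557619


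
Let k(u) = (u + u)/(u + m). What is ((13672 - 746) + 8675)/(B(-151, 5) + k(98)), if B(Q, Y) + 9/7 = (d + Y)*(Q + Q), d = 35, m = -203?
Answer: -2268105/1268731 ≈ -1.7877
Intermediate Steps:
B(Q, Y) = -9/7 + 2*Q*(35 + Y) (B(Q, Y) = -9/7 + (35 + Y)*(Q + Q) = -9/7 + (35 + Y)*(2*Q) = -9/7 + 2*Q*(35 + Y))
k(u) = 2*u/(-203 + u) (k(u) = (u + u)/(u - 203) = (2*u)/(-203 + u) = 2*u/(-203 + u))
((13672 - 746) + 8675)/(B(-151, 5) + k(98)) = ((13672 - 746) + 8675)/((-9/7 + 70*(-151) + 2*(-151)*5) + 2*98/(-203 + 98)) = (12926 + 8675)/((-9/7 - 10570 - 1510) + 2*98/(-105)) = 21601/(-84569/7 + 2*98*(-1/105)) = 21601/(-84569/7 - 28/15) = 21601/(-1268731/105) = 21601*(-105/1268731) = -2268105/1268731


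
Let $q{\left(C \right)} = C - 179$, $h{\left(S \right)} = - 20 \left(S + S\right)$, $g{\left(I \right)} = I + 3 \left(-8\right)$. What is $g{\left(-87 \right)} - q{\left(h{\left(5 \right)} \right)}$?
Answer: $268$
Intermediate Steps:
$g{\left(I \right)} = -24 + I$ ($g{\left(I \right)} = I - 24 = -24 + I$)
$h{\left(S \right)} = - 40 S$ ($h{\left(S \right)} = - 20 \cdot 2 S = - 40 S$)
$q{\left(C \right)} = -179 + C$
$g{\left(-87 \right)} - q{\left(h{\left(5 \right)} \right)} = \left(-24 - 87\right) - \left(-179 - 200\right) = -111 - \left(-179 - 200\right) = -111 - -379 = -111 + 379 = 268$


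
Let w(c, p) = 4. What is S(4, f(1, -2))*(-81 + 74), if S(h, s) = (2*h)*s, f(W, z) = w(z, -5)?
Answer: -224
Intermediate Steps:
f(W, z) = 4
S(h, s) = 2*h*s
S(4, f(1, -2))*(-81 + 74) = (2*4*4)*(-81 + 74) = 32*(-7) = -224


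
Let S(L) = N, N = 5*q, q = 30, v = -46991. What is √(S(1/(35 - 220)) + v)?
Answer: I*√46841 ≈ 216.43*I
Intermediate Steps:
N = 150 (N = 5*30 = 150)
S(L) = 150
√(S(1/(35 - 220)) + v) = √(150 - 46991) = √(-46841) = I*√46841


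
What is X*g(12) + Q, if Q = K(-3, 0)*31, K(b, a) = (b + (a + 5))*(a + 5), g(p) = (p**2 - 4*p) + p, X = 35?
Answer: 4090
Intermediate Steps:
g(p) = p**2 - 3*p
K(b, a) = (5 + a)*(5 + a + b) (K(b, a) = (b + (5 + a))*(5 + a) = (5 + a + b)*(5 + a) = (5 + a)*(5 + a + b))
Q = 310 (Q = (25 + 0**2 + 5*(-3) + 10*0 + 0*(-3))*31 = (25 + 0 - 15 + 0 + 0)*31 = 10*31 = 310)
X*g(12) + Q = 35*(12*(-3 + 12)) + 310 = 35*(12*9) + 310 = 35*108 + 310 = 3780 + 310 = 4090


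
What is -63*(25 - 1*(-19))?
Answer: -2772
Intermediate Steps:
-63*(25 - 1*(-19)) = -63*(25 + 19) = -63*44 = -1*2772 = -2772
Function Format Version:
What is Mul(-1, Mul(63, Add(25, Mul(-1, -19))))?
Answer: -2772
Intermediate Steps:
Mul(-1, Mul(63, Add(25, Mul(-1, -19)))) = Mul(-1, Mul(63, Add(25, 19))) = Mul(-1, Mul(63, 44)) = Mul(-1, 2772) = -2772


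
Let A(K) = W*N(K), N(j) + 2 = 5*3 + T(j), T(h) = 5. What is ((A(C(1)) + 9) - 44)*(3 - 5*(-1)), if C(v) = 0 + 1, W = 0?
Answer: -280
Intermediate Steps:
N(j) = 18 (N(j) = -2 + (5*3 + 5) = -2 + (15 + 5) = -2 + 20 = 18)
C(v) = 1
A(K) = 0 (A(K) = 0*18 = 0)
((A(C(1)) + 9) - 44)*(3 - 5*(-1)) = ((0 + 9) - 44)*(3 - 5*(-1)) = (9 - 44)*(3 + 5) = -35*8 = -280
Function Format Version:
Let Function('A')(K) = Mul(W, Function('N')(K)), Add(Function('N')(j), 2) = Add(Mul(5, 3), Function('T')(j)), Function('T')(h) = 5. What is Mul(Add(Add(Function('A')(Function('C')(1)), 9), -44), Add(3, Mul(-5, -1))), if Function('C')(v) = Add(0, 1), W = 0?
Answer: -280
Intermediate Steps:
Function('N')(j) = 18 (Function('N')(j) = Add(-2, Add(Mul(5, 3), 5)) = Add(-2, Add(15, 5)) = Add(-2, 20) = 18)
Function('C')(v) = 1
Function('A')(K) = 0 (Function('A')(K) = Mul(0, 18) = 0)
Mul(Add(Add(Function('A')(Function('C')(1)), 9), -44), Add(3, Mul(-5, -1))) = Mul(Add(Add(0, 9), -44), Add(3, Mul(-5, -1))) = Mul(Add(9, -44), Add(3, 5)) = Mul(-35, 8) = -280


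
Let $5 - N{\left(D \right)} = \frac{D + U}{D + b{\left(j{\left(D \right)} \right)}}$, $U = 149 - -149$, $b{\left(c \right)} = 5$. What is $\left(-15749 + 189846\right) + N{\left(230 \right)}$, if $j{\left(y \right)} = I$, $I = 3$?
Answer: $\frac{40913442}{235} \approx 1.741 \cdot 10^{5}$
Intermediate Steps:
$j{\left(y \right)} = 3$
$U = 298$ ($U = 149 + 149 = 298$)
$N{\left(D \right)} = 5 - \frac{298 + D}{5 + D}$ ($N{\left(D \right)} = 5 - \frac{D + 298}{D + 5} = 5 - \frac{298 + D}{5 + D}$)
$\left(-15749 + 189846\right) + N{\left(230 \right)} = \left(-15749 + 189846\right) + \frac{-273 + 4 \cdot 230}{5 + 230} = 174097 + \frac{-273 + 920}{235} = 174097 + \frac{1}{235} \cdot 647 = 174097 + \frac{647}{235} = \frac{40913442}{235}$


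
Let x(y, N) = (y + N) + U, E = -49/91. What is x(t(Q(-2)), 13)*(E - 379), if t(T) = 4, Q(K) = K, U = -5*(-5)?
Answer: -207228/13 ≈ -15941.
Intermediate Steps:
U = 25
E = -7/13 (E = -49*1/91 = -7/13 ≈ -0.53846)
x(y, N) = 25 + N + y (x(y, N) = (y + N) + 25 = (N + y) + 25 = 25 + N + y)
x(t(Q(-2)), 13)*(E - 379) = (25 + 13 + 4)*(-7/13 - 379) = 42*(-4934/13) = -207228/13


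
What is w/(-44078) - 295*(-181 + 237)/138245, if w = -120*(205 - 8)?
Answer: 253994324/609356311 ≈ 0.41682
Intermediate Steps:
w = -23640 (w = -120*197 = -23640)
w/(-44078) - 295*(-181 + 237)/138245 = -23640/(-44078) - 295*(-181 + 237)/138245 = -23640*(-1/44078) - 295*56*(1/138245) = 11820/22039 - 16520*1/138245 = 11820/22039 - 3304/27649 = 253994324/609356311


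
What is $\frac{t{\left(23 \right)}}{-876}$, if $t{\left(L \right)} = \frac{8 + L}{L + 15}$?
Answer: $- \frac{31}{33288} \approx -0.00093127$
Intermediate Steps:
$t{\left(L \right)} = \frac{8 + L}{15 + L}$
$\frac{t{\left(23 \right)}}{-876} = \frac{\frac{1}{15 + 23} \left(8 + 23\right)}{-876} = \frac{1}{38} \cdot 31 \left(- \frac{1}{876}\right) = \frac{31}{38} \left(- \frac{1}{876}\right) = - \frac{31}{33288}$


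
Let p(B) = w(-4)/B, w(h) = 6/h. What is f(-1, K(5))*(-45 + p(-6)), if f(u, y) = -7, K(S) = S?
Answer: 1253/4 ≈ 313.25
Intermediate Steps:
p(B) = -3/(2*B) (p(B) = (6/(-4))/B = (6*(-1/4))/B = -3/(2*B))
f(-1, K(5))*(-45 + p(-6)) = -7*(-45 - 3/2/(-6)) = -7*(-45 - 3/2*(-1/6)) = -7*(-45 + 1/4) = -7*(-179/4) = 1253/4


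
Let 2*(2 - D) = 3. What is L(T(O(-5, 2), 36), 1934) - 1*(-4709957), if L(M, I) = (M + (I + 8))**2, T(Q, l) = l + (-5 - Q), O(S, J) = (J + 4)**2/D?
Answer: 8323758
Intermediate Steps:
D = 1/2 (D = 2 - 1/2*3 = 2 - 3/2 = 1/2 ≈ 0.50000)
O(S, J) = 2*(4 + J)**2 (O(S, J) = (J + 4)**2/(1/2) = (4 + J)**2*2 = 2*(4 + J)**2)
T(Q, l) = -5 + l - Q
L(M, I) = (8 + I + M)**2 (L(M, I) = (M + (8 + I))**2 = (8 + I + M)**2)
L(T(O(-5, 2), 36), 1934) - 1*(-4709957) = (8 + 1934 + (-5 + 36 - 2*(4 + 2)**2))**2 - 1*(-4709957) = (8 + 1934 + (-5 + 36 - 2*6**2))**2 + 4709957 = (8 + 1934 + (-5 + 36 - 2*36))**2 + 4709957 = (8 + 1934 + (-5 + 36 - 1*72))**2 + 4709957 = (8 + 1934 + (-5 + 36 - 72))**2 + 4709957 = (8 + 1934 - 41)**2 + 4709957 = 1901**2 + 4709957 = 3613801 + 4709957 = 8323758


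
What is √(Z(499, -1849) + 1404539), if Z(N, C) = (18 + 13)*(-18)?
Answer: √1403981 ≈ 1184.9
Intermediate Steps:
Z(N, C) = -558 (Z(N, C) = 31*(-18) = -558)
√(Z(499, -1849) + 1404539) = √(-558 + 1404539) = √1403981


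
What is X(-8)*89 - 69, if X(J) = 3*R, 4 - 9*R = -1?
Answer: 238/3 ≈ 79.333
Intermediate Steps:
R = 5/9 (R = 4/9 - ⅑*(-1) = 4/9 + ⅑ = 5/9 ≈ 0.55556)
X(J) = 5/3 (X(J) = 3*(5/9) = 5/3)
X(-8)*89 - 69 = (5/3)*89 - 69 = 445/3 - 69 = 238/3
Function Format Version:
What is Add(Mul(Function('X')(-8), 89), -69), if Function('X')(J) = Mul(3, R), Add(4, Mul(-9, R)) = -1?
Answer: Rational(238, 3) ≈ 79.333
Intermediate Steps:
R = Rational(5, 9) (R = Add(Rational(4, 9), Mul(Rational(-1, 9), -1)) = Add(Rational(4, 9), Rational(1, 9)) = Rational(5, 9) ≈ 0.55556)
Function('X')(J) = Rational(5, 3) (Function('X')(J) = Mul(3, Rational(5, 9)) = Rational(5, 3))
Add(Mul(Function('X')(-8), 89), -69) = Add(Mul(Rational(5, 3), 89), -69) = Add(Rational(445, 3), -69) = Rational(238, 3)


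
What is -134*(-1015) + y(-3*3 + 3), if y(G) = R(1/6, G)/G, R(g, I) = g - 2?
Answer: 4896371/36 ≈ 1.3601e+5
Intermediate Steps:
R(g, I) = -2 + g
y(G) = -11/(6*G) (y(G) = (-2 + 1/6)/G = (-2 + ⅙)/G = -11/(6*G))
-134*(-1015) + y(-3*3 + 3) = -134*(-1015) - 11/(6*(-3*3 + 3)) = 136010 - 11/(6*(-9 + 3)) = 136010 - 11/6/(-6) = 136010 - 11/6*(-⅙) = 136010 + 11/36 = 4896371/36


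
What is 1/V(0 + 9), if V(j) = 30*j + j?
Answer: 1/279 ≈ 0.0035842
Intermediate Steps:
V(j) = 31*j
1/V(0 + 9) = 1/(31*(0 + 9)) = 1/(31*9) = 1/279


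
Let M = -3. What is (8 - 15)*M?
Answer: 21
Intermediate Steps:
(8 - 15)*M = (8 - 15)*(-3) = -7*(-3) = 21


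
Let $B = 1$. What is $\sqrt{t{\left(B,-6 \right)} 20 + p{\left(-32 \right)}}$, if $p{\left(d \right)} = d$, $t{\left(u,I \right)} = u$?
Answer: $2 i \sqrt{3} \approx 3.4641 i$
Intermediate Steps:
$\sqrt{t{\left(B,-6 \right)} 20 + p{\left(-32 \right)}} = \sqrt{1 \cdot 20 - 32} = \sqrt{20 - 32} = \sqrt{-12} = 2 i \sqrt{3}$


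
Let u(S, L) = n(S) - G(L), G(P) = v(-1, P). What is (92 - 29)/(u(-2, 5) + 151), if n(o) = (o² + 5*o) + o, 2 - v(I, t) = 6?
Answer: 3/7 ≈ 0.42857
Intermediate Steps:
v(I, t) = -4 (v(I, t) = 2 - 1*6 = 2 - 6 = -4)
G(P) = -4
n(o) = o² + 6*o
u(S, L) = 4 + S*(6 + S) (u(S, L) = S*(6 + S) - 1*(-4) = S*(6 + S) + 4 = 4 + S*(6 + S))
(92 - 29)/(u(-2, 5) + 151) = (92 - 29)/((4 - 2*(6 - 2)) + 151) = 63/((4 - 2*4) + 151) = 63/((4 - 8) + 151) = 63/(-4 + 151) = 63/147 = (1/147)*63 = 3/7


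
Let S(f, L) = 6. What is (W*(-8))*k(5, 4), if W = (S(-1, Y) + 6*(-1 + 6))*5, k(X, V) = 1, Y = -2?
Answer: -1440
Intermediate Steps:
W = 180 (W = (6 + 6*(-1 + 6))*5 = (6 + 6*5)*5 = (6 + 30)*5 = 36*5 = 180)
(W*(-8))*k(5, 4) = (180*(-8))*1 = -1440*1 = -1440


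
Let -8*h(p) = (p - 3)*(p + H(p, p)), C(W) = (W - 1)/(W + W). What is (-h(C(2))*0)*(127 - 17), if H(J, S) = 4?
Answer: 0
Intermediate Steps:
C(W) = (-1 + W)/(2*W) (C(W) = (-1 + W)/((2*W)) = (-1 + W)*(1/(2*W)) = (-1 + W)/(2*W))
h(p) = -(-3 + p)*(4 + p)/8 (h(p) = -(p - 3)*(p + 4)/8 = -(-3 + p)*(4 + p)/8)
(-h(C(2))*0)*(127 - 17) = (-(3/2 - (-1 + 2)/(16*2) - (-1 + 2)**2/16/8)*0)*(127 - 17) = (-(3/2 - 1/(16*2) - ((1/2)*(1/2)*1)**2/8)*0)*110 = (-(3/2 - 1/8*1/4 - (1/4)**2/8)*0)*110 = (-(3/2 - 1/32 - 1/8*1/16)*0)*110 = (-(3/2 - 1/32 - 1/128)*0)*110 = (-1*187/128*0)*110 = -187/128*0*110 = 0*110 = 0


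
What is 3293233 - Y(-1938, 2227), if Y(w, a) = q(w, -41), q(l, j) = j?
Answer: 3293274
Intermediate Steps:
Y(w, a) = -41
3293233 - Y(-1938, 2227) = 3293233 - 1*(-41) = 3293233 + 41 = 3293274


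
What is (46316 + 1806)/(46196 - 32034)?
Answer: 24061/7081 ≈ 3.3980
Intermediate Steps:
(46316 + 1806)/(46196 - 32034) = 48122/14162 = 48122*(1/14162) = 24061/7081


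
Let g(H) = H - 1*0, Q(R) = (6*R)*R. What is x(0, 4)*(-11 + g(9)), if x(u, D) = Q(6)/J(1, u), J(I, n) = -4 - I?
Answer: 432/5 ≈ 86.400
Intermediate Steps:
Q(R) = 6*R²
g(H) = H (g(H) = H + 0 = H)
x(u, D) = -216/5 (x(u, D) = (6*6²)/(-4 - 1*1) = (6*36)/(-4 - 1) = 216/(-5) = 216*(-⅕) = -216/5)
x(0, 4)*(-11 + g(9)) = -216*(-11 + 9)/5 = -216/5*(-2) = 432/5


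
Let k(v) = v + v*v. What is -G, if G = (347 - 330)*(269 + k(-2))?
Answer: -4607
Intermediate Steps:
k(v) = v + v²
G = 4607 (G = (347 - 330)*(269 - 2*(1 - 2)) = 17*(269 - 2*(-1)) = 17*(269 + 2) = 17*271 = 4607)
-G = -1*4607 = -4607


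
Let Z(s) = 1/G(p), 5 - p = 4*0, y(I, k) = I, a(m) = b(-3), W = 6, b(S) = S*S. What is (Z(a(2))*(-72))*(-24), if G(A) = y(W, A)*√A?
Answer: 288*√5/5 ≈ 128.80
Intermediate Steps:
b(S) = S²
a(m) = 9 (a(m) = (-3)² = 9)
p = 5 (p = 5 - 4*0 = 5 - 1*0 = 5 + 0 = 5)
G(A) = 6*√A
Z(s) = √5/30 (Z(s) = 1/(6*√5) = √5/30)
(Z(a(2))*(-72))*(-24) = ((√5/30)*(-72))*(-24) = -12*√5/5*(-24) = 288*√5/5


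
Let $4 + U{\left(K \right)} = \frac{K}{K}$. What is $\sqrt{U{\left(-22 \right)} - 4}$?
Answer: $i \sqrt{7} \approx 2.6458 i$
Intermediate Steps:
$U{\left(K \right)} = -3$ ($U{\left(K \right)} = -4 + \frac{K}{K} = -4 + 1 = -3$)
$\sqrt{U{\left(-22 \right)} - 4} = \sqrt{-3 - 4} = \sqrt{-7} = i \sqrt{7}$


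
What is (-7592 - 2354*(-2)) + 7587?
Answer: 4703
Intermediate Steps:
(-7592 - 2354*(-2)) + 7587 = (-7592 + 4708) + 7587 = -2884 + 7587 = 4703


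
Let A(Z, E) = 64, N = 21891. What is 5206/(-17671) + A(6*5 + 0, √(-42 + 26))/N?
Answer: -112833602/386835861 ≈ -0.29168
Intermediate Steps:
5206/(-17671) + A(6*5 + 0, √(-42 + 26))/N = 5206/(-17671) + 64/21891 = 5206*(-1/17671) + 64*(1/21891) = -5206/17671 + 64/21891 = -112833602/386835861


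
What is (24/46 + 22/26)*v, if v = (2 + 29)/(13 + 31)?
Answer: 12679/13156 ≈ 0.96374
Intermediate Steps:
v = 31/44 ≈ 0.70455
(24/46 + 22/26)*v = (24/46 + 22/26)*(31/44) = (24*(1/46) + 22*(1/26))*(31/44) = (12/23 + 11/13)*(31/44) = (409/299)*(31/44) = 12679/13156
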